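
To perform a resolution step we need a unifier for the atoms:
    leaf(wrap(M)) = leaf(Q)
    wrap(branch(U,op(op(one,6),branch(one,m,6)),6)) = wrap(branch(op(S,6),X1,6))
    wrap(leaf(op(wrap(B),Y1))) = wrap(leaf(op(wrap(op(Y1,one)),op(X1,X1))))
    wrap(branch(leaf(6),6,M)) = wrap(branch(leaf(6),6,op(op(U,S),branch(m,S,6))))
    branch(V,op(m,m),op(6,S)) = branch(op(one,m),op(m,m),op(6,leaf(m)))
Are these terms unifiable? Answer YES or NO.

YES

Decompose leaf/1: wrap(M) = Q.
Bind Q := wrap(M); no other remaining equation mentions Q.
Decompose wrap/1: branch(U,op(op(one,6),branch(one,m,6)),6) = branch(op(S,6),X1,6).
Decompose branch/3: U = op(S,6),  op(op(one,6),branch(one,m,6)) = X1,  6 = 6.
Bind U := op(S,6); substituting into the one remaining equation that mentions U gives: wrap(branch(leaf(6),6,M)) = wrap(branch(leaf(6),6,op(op(op(S,6),S),branch(m,S,6)))).
Bind X1 := op(op(one,6),branch(one,m,6)); substituting into the one remaining equation that mentions X1 gives: wrap(leaf(op(wrap(B),Y1))) = wrap(leaf(op(wrap(op(Y1,one)),op(op(op(one,6),branch(one,m,6)),op(op(one,6),branch(one,m,6)))))).
Delete trivial equation 6 = 6.
Decompose wrap/1: leaf(op(wrap(B),Y1)) = leaf(op(wrap(op(Y1,one)),op(op(op(one,6),branch(one,m,6)),op(op(one,6),branch(one,m,6))))).
Decompose leaf/1: op(wrap(B),Y1) = op(wrap(op(Y1,one)),op(op(op(one,6),branch(one,m,6)),op(op(one,6),branch(one,m,6)))).
Decompose op/2: wrap(B) = wrap(op(Y1,one)),  Y1 = op(op(op(one,6),branch(one,m,6)),op(op(one,6),branch(one,m,6))).
Decompose wrap/1: B = op(Y1,one).
Bind B := op(Y1,one); no other remaining equation mentions B.
Bind Y1 := op(op(op(one,6),branch(one,m,6)),op(op(one,6),branch(one,m,6))); no other remaining equation mentions Y1. Substituting into the earlier binding gives B := op(op(op(op(one,6),branch(one,m,6)),op(op(one,6),branch(one,m,6))),one).
Decompose wrap/1: branch(leaf(6),6,M) = branch(leaf(6),6,op(op(op(S,6),S),branch(m,S,6))).
Decompose branch/3: leaf(6) = leaf(6),  6 = 6,  M = op(op(op(S,6),S),branch(m,S,6)).
Delete trivial equation leaf(6) = leaf(6).
Delete trivial equation 6 = 6.
Bind M := op(op(op(S,6),S),branch(m,S,6)); no other remaining equation mentions M. Substituting into the earlier binding gives Q := wrap(op(op(op(S,6),S),branch(m,S,6))).
Decompose branch/3: V = op(one,m),  op(m,m) = op(m,m),  op(6,S) = op(6,leaf(m)).
Bind V := op(one,m); no other remaining equation mentions V.
Delete trivial equation op(m,m) = op(m,m).
Decompose op/2: 6 = 6,  S = leaf(m).
Delete trivial equation 6 = 6.
Bind S := leaf(m). Substituting into the earlier bindings gives Q := wrap(op(op(op(leaf(m),6),leaf(m)),branch(m,leaf(m),6))), U := op(leaf(m),6), M := op(op(op(leaf(m),6),leaf(m)),branch(m,leaf(m),6)).
No equations remain and no clash or occurs-check failure arose, so a unifier exists.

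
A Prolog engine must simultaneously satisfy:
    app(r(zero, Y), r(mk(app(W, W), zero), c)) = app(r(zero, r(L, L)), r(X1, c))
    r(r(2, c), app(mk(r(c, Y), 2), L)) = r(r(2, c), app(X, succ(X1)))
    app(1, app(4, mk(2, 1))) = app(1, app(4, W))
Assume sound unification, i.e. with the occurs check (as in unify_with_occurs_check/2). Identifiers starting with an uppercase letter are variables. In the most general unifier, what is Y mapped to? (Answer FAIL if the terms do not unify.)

r(succ(mk(app(mk(2, 1), mk(2, 1)), zero)), succ(mk(app(mk(2, 1), mk(2, 1)), zero)))

Decompose app/2: r(zero, Y) = r(zero, r(L, L)),  r(mk(app(W, W), zero), c) = r(X1, c).
Decompose r/2: zero = zero,  Y = r(L, L).
Delete trivial equation zero = zero.
Bind Y := r(L, L); substituting into the one remaining equation that mentions Y gives: r(r(2, c), app(mk(r(c, r(L, L)), 2), L)) = r(r(2, c), app(X, succ(X1))).
Decompose r/2: mk(app(W, W), zero) = X1,  c = c.
Bind X1 := mk(app(W, W), zero); substituting into the one remaining equation that mentions X1 gives: r(r(2, c), app(mk(r(c, r(L, L)), 2), L)) = r(r(2, c), app(X, succ(mk(app(W, W), zero)))).
Delete trivial equation c = c.
Decompose r/2: r(2, c) = r(2, c),  app(mk(r(c, r(L, L)), 2), L) = app(X, succ(mk(app(W, W), zero))).
Delete trivial equation r(2, c) = r(2, c).
Decompose app/2: mk(r(c, r(L, L)), 2) = X,  L = succ(mk(app(W, W), zero)).
Bind X := mk(r(c, r(L, L)), 2); no other remaining equation mentions X.
Bind L := succ(mk(app(W, W), zero)); no other remaining equation mentions L. Substituting into the earlier bindings gives Y := r(succ(mk(app(W, W), zero)), succ(mk(app(W, W), zero))), X := mk(r(c, r(succ(mk(app(W, W), zero)), succ(mk(app(W, W), zero)))), 2).
Decompose app/2: 1 = 1,  app(4, mk(2, 1)) = app(4, W).
Delete trivial equation 1 = 1.
Decompose app/2: 4 = 4,  mk(2, 1) = W.
Delete trivial equation 4 = 4.
Bind W := mk(2, 1). Substituting into the earlier bindings gives Y := r(succ(mk(app(mk(2, 1), mk(2, 1)), zero)), succ(mk(app(mk(2, 1), mk(2, 1)), zero))), X1 := mk(app(mk(2, 1), mk(2, 1)), zero), X := mk(r(c, r(succ(mk(app(mk(2, 1), mk(2, 1)), zero)), succ(mk(app(mk(2, 1), mk(2, 1)), zero)))), 2), L := succ(mk(app(mk(2, 1), mk(2, 1)), zero)).
MGU = { Y -> r(succ(mk(app(mk(2, 1), mk(2, 1)), zero)), succ(mk(app(mk(2, 1), mk(2, 1)), zero))), X1 -> mk(app(mk(2, 1), mk(2, 1)), zero), X -> mk(r(c, r(succ(mk(app(mk(2, 1), mk(2, 1)), zero)), succ(mk(app(mk(2, 1), mk(2, 1)), zero)))), 2), L -> succ(mk(app(mk(2, 1), mk(2, 1)), zero)), W -> mk(2, 1) }, so Y -> r(succ(mk(app(mk(2, 1), mk(2, 1)), zero)), succ(mk(app(mk(2, 1), mk(2, 1)), zero))).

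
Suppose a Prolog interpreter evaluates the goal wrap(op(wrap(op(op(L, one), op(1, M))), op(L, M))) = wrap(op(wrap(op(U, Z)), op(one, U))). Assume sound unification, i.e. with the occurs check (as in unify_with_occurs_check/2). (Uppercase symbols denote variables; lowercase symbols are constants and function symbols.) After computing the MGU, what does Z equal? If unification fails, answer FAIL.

Decompose wrap/1: op(wrap(op(op(L, one), op(1, M))), op(L, M)) = op(wrap(op(U, Z)), op(one, U)).
Decompose op/2: wrap(op(op(L, one), op(1, M))) = wrap(op(U, Z)),  op(L, M) = op(one, U).
Decompose wrap/1: op(op(L, one), op(1, M)) = op(U, Z).
Decompose op/2: op(L, one) = U,  op(1, M) = Z.
Bind U := op(L, one); substituting into the one remaining equation that mentions U gives: op(L, M) = op(one, op(L, one)).
Bind Z := op(1, M); no other remaining equation mentions Z.
Decompose op/2: L = one,  M = op(L, one).
Bind L := one; substituting into the remaining equation gives: M = op(one, one). Substituting into the earlier binding gives U := op(one, one).
Bind M := op(one, one). Substituting into the earlier binding gives Z := op(1, op(one, one)).
MGU = { U = op(one, one), Z = op(1, op(one, one)), L = one, M = op(one, one) }, so Z = op(1, op(one, one)).

op(1, op(one, one))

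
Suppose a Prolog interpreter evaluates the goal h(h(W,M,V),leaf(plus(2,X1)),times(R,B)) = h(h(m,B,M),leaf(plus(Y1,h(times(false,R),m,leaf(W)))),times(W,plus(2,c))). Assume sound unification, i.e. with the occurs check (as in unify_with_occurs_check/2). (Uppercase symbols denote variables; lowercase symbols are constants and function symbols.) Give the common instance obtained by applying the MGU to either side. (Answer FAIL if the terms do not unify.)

Decompose h/3: h(W,M,V) = h(m,B,M),  leaf(plus(2,X1)) = leaf(plus(Y1,h(times(false,R),m,leaf(W)))),  times(R,B) = times(W,plus(2,c)).
Decompose h/3: W = m,  M = B,  V = M.
Bind W := m; substituting into the 2 remaining equations that mention W gives: leaf(plus(2,X1)) = leaf(plus(Y1,h(times(false,R),m,leaf(m)))),  times(R,B) = times(m,plus(2,c)).
Bind M := B; substituting into the one remaining equation that mentions M gives: V = B.
Bind V := B; no other remaining equation mentions V.
Decompose leaf/1: plus(2,X1) = plus(Y1,h(times(false,R),m,leaf(m))).
Decompose plus/2: 2 = Y1,  X1 = h(times(false,R),m,leaf(m)).
Bind Y1 := 2; no other remaining equation mentions Y1.
Bind X1 := h(times(false,R),m,leaf(m)); no other remaining equation mentions X1.
Decompose times/2: R = m,  B = plus(2,c).
Bind R := m; no other remaining equation mentions R. Substituting into the earlier binding gives X1 := h(times(false,m),m,leaf(m)).
Bind B := plus(2,c). Substituting into the earlier bindings gives M := plus(2,c), V := plus(2,c).
Applying the MGU to either side gives h(h(m,plus(2,c),plus(2,c)),leaf(plus(2,h(times(false,m),m,leaf(m)))),times(m,plus(2,c))).

h(h(m,plus(2,c),plus(2,c)),leaf(plus(2,h(times(false,m),m,leaf(m)))),times(m,plus(2,c)))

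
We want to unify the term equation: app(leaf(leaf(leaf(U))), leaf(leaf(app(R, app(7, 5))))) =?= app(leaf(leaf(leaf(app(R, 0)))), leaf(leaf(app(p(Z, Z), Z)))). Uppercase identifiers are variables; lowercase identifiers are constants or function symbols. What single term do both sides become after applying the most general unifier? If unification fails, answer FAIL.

app(leaf(leaf(leaf(app(p(app(7, 5), app(7, 5)), 0)))), leaf(leaf(app(p(app(7, 5), app(7, 5)), app(7, 5)))))

Decompose app/2: leaf(leaf(leaf(U))) =?= leaf(leaf(leaf(app(R, 0)))),  leaf(leaf(app(R, app(7, 5)))) =?= leaf(leaf(app(p(Z, Z), Z))).
Decompose leaf/1: leaf(leaf(U)) =?= leaf(leaf(app(R, 0))).
Decompose leaf/1: leaf(U) =?= leaf(app(R, 0)).
Decompose leaf/1: U =?= app(R, 0).
Bind U := app(R, 0); no other remaining equation mentions U.
Decompose leaf/1: leaf(app(R, app(7, 5))) =?= leaf(app(p(Z, Z), Z)).
Decompose leaf/1: app(R, app(7, 5)) =?= app(p(Z, Z), Z).
Decompose app/2: R =?= p(Z, Z),  app(7, 5) =?= Z.
Bind R := p(Z, Z); no other remaining equation mentions R. Substituting into the earlier binding gives U := app(p(Z, Z), 0).
Bind Z := app(7, 5). Substituting into the earlier bindings gives U := app(p(app(7, 5), app(7, 5)), 0), R := p(app(7, 5), app(7, 5)).
Applying the MGU to either side gives app(leaf(leaf(leaf(app(p(app(7, 5), app(7, 5)), 0)))), leaf(leaf(app(p(app(7, 5), app(7, 5)), app(7, 5))))).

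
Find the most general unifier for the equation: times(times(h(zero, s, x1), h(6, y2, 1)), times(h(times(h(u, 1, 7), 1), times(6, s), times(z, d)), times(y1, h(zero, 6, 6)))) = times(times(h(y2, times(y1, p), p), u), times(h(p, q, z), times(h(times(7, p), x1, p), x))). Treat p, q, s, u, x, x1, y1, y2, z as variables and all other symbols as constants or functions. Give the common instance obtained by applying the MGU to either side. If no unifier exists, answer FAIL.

Decompose times/2: times(h(zero, s, x1), h(6, y2, 1)) = times(h(y2, times(y1, p), p), u),  times(h(times(h(u, 1, 7), 1), times(6, s), times(z, d)), times(y1, h(zero, 6, 6))) = times(h(p, q, z), times(h(times(7, p), x1, p), x)).
Decompose times/2: h(zero, s, x1) = h(y2, times(y1, p), p),  h(6, y2, 1) = u.
Decompose h/3: zero = y2,  s = times(y1, p),  x1 = p.
Bind y2 := zero; substituting into the one remaining equation that mentions y2 gives: h(6, zero, 1) = u.
Bind s := times(y1, p); substituting into the one remaining equation that mentions s gives: times(h(times(h(u, 1, 7), 1), times(6, times(y1, p)), times(z, d)), times(y1, h(zero, 6, 6))) = times(h(p, q, z), times(h(times(7, p), x1, p), x)).
Bind x1 := p; substituting into the one remaining equation that mentions x1 gives: times(h(times(h(u, 1, 7), 1), times(6, times(y1, p)), times(z, d)), times(y1, h(zero, 6, 6))) = times(h(p, q, z), times(h(times(7, p), p, p), x)).
Bind u := h(6, zero, 1); substituting into the remaining equation gives: times(h(times(h(h(6, zero, 1), 1, 7), 1), times(6, times(y1, p)), times(z, d)), times(y1, h(zero, 6, 6))) = times(h(p, q, z), times(h(times(7, p), p, p), x)).
Decompose times/2: h(times(h(h(6, zero, 1), 1, 7), 1), times(6, times(y1, p)), times(z, d)) = h(p, q, z),  times(y1, h(zero, 6, 6)) = times(h(times(7, p), p, p), x).
Decompose h/3: times(h(h(6, zero, 1), 1, 7), 1) = p,  times(6, times(y1, p)) = q,  times(z, d) = z.
Bind p := times(h(h(6, zero, 1), 1, 7), 1); substituting into the 2 remaining equations that mention p gives: times(6, times(y1, times(h(h(6, zero, 1), 1, 7), 1))) = q,  times(y1, h(zero, 6, 6)) = times(h(times(7, times(h(h(6, zero, 1), 1, 7), 1)), times(h(h(6, zero, 1), 1, 7), 1), times(h(h(6, zero, 1), 1, 7), 1)), x). Substituting into the earlier bindings gives s := times(y1, times(h(h(6, zero, 1), 1, 7), 1)), x1 := times(h(h(6, zero, 1), 1, 7), 1).
Bind q := times(6, times(y1, times(h(h(6, zero, 1), 1, 7), 1))); no other remaining equation mentions q.
Occurs check fails: z occurs in times(z, d); the equation z = times(z, d) has no finite solution.

FAIL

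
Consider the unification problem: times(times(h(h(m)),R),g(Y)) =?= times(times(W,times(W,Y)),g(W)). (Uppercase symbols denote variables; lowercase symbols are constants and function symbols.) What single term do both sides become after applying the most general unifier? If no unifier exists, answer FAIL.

Decompose times/2: times(h(h(m)),R) =?= times(W,times(W,Y)),  g(Y) =?= g(W).
Decompose times/2: h(h(m)) =?= W,  R =?= times(W,Y).
Bind W := h(h(m)); substituting into the remaining equations gives: R =?= times(h(h(m)),Y),  g(Y) =?= g(h(h(m))).
Bind R := times(h(h(m)),Y); no other remaining equation mentions R.
Decompose g/1: Y =?= h(h(m)).
Bind Y := h(h(m)). Substituting into the earlier binding gives R := times(h(h(m)),h(h(m))).
Applying the MGU to either side gives times(times(h(h(m)),times(h(h(m)),h(h(m)))),g(h(h(m)))).

times(times(h(h(m)),times(h(h(m)),h(h(m)))),g(h(h(m))))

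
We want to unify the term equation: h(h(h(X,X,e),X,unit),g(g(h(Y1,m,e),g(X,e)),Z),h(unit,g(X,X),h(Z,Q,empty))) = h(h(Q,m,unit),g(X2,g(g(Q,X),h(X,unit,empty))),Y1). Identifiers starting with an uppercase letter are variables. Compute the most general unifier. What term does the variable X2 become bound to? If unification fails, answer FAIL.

Decompose h/3: h(h(X,X,e),X,unit) = h(Q,m,unit),  g(g(h(Y1,m,e),g(X,e)),Z) = g(X2,g(g(Q,X),h(X,unit,empty))),  h(unit,g(X,X),h(Z,Q,empty)) = Y1.
Decompose h/3: h(X,X,e) = Q,  X = m,  unit = unit.
Bind Q := h(X,X,e); substituting into the 2 remaining equations that mention Q gives: g(g(h(Y1,m,e),g(X,e)),Z) = g(X2,g(g(h(X,X,e),X),h(X,unit,empty))),  h(unit,g(X,X),h(Z,h(X,X,e),empty)) = Y1.
Bind X := m; substituting into the 2 remaining equations that mention X gives: g(g(h(Y1,m,e),g(m,e)),Z) = g(X2,g(g(h(m,m,e),m),h(m,unit,empty))),  h(unit,g(m,m),h(Z,h(m,m,e),empty)) = Y1. Substituting into the earlier binding gives Q := h(m,m,e).
Delete trivial equation unit = unit.
Decompose g/2: g(h(Y1,m,e),g(m,e)) = X2,  Z = g(g(h(m,m,e),m),h(m,unit,empty)).
Bind X2 := g(h(Y1,m,e),g(m,e)); no other remaining equation mentions X2.
Bind Z := g(g(h(m,m,e),m),h(m,unit,empty)); substituting into the remaining equation gives: h(unit,g(m,m),h(g(g(h(m,m,e),m),h(m,unit,empty)),h(m,m,e),empty)) = Y1.
Bind Y1 := h(unit,g(m,m),h(g(g(h(m,m,e),m),h(m,unit,empty)),h(m,m,e),empty)). Substituting into the earlier binding gives X2 := g(h(h(unit,g(m,m),h(g(g(h(m,m,e),m),h(m,unit,empty)),h(m,m,e),empty)),m,e),g(m,e)).
MGU = { Q -> h(m,m,e), X -> m, X2 -> g(h(h(unit,g(m,m),h(g(g(h(m,m,e),m),h(m,unit,empty)),h(m,m,e),empty)),m,e),g(m,e)), Z -> g(g(h(m,m,e),m),h(m,unit,empty)), Y1 -> h(unit,g(m,m),h(g(g(h(m,m,e),m),h(m,unit,empty)),h(m,m,e),empty)) }, so X2 -> g(h(h(unit,g(m,m),h(g(g(h(m,m,e),m),h(m,unit,empty)),h(m,m,e),empty)),m,e),g(m,e)).

g(h(h(unit,g(m,m),h(g(g(h(m,m,e),m),h(m,unit,empty)),h(m,m,e),empty)),m,e),g(m,e))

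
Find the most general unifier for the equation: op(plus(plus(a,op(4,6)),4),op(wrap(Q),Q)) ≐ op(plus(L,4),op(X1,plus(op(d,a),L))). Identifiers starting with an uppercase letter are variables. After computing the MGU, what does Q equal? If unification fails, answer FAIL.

plus(op(d,a),plus(a,op(4,6)))

Decompose op/2: plus(plus(a,op(4,6)),4) ≐ plus(L,4),  op(wrap(Q),Q) ≐ op(X1,plus(op(d,a),L)).
Decompose plus/2: plus(a,op(4,6)) ≐ L,  4 ≐ 4.
Bind L := plus(a,op(4,6)); substituting into the one remaining equation that mentions L gives: op(wrap(Q),Q) ≐ op(X1,plus(op(d,a),plus(a,op(4,6)))).
Delete trivial equation 4 ≐ 4.
Decompose op/2: wrap(Q) ≐ X1,  Q ≐ plus(op(d,a),plus(a,op(4,6))).
Bind X1 := wrap(Q); no other remaining equation mentions X1.
Bind Q := plus(op(d,a),plus(a,op(4,6))). Substituting into the earlier binding gives X1 := wrap(plus(op(d,a),plus(a,op(4,6)))).
MGU = { L := plus(a,op(4,6)), X1 := wrap(plus(op(d,a),plus(a,op(4,6)))), Q := plus(op(d,a),plus(a,op(4,6))) }, so Q := plus(op(d,a),plus(a,op(4,6))).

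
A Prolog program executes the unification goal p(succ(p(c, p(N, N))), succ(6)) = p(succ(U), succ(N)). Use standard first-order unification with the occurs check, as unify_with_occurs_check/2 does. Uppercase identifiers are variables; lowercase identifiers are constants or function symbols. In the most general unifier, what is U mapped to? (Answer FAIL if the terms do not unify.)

Decompose p/2: succ(p(c, p(N, N))) = succ(U),  succ(6) = succ(N).
Decompose succ/1: p(c, p(N, N)) = U.
Bind U := p(c, p(N, N)); no other remaining equation mentions U.
Decompose succ/1: 6 = N.
Bind N := 6. Substituting into the earlier binding gives U := p(c, p(6, 6)).
MGU = { U -> p(c, p(6, 6)), N -> 6 }, so U -> p(c, p(6, 6)).

p(c, p(6, 6))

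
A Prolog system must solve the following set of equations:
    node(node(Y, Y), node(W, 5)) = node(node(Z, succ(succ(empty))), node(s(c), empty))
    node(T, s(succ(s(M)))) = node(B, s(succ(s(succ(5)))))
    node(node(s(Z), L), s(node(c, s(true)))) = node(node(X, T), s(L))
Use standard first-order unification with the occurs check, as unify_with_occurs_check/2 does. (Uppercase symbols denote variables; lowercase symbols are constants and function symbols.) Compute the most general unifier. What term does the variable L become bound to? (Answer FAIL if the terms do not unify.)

FAIL

Decompose node/2: node(Y, Y) = node(Z, succ(succ(empty))),  node(W, 5) = node(s(c), empty).
Decompose node/2: Y = Z,  Y = succ(succ(empty)).
Bind Y := Z; substituting into the one remaining equation that mentions Y gives: Z = succ(succ(empty)).
Bind Z := succ(succ(empty)); substituting into the one remaining equation that mentions Z gives: node(node(s(succ(succ(empty))), L), s(node(c, s(true)))) = node(node(X, T), s(L)). Substituting into the earlier binding gives Y := succ(succ(empty)).
Decompose node/2: W = s(c),  5 = empty.
Bind W := s(c); no other remaining equation mentions W.
Clash: constants 5 and empty differ; no unifier exists.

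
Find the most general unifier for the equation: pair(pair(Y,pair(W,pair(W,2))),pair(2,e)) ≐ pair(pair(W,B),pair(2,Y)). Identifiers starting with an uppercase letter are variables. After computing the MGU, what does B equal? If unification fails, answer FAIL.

Decompose pair/2: pair(Y,pair(W,pair(W,2))) ≐ pair(W,B),  pair(2,e) ≐ pair(2,Y).
Decompose pair/2: Y ≐ W,  pair(W,pair(W,2)) ≐ B.
Bind Y := W; substituting into the one remaining equation that mentions Y gives: pair(2,e) ≐ pair(2,W).
Bind B := pair(W,pair(W,2)); no other remaining equation mentions B.
Decompose pair/2: 2 ≐ 2,  e ≐ W.
Delete trivial equation 2 ≐ 2.
Bind W := e. Substituting into the earlier bindings gives Y := e, B := pair(e,pair(e,2)).
MGU = { Y := e, B := pair(e,pair(e,2)), W := e }, so B := pair(e,pair(e,2)).

pair(e,pair(e,2))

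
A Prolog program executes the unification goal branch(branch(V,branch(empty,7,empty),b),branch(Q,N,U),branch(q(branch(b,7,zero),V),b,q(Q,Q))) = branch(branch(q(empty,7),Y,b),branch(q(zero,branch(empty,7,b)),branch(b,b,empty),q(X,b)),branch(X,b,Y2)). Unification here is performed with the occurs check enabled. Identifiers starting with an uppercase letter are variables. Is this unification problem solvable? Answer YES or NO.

YES

Decompose branch/3: branch(V,branch(empty,7,empty),b) = branch(q(empty,7),Y,b),  branch(Q,N,U) = branch(q(zero,branch(empty,7,b)),branch(b,b,empty),q(X,b)),  branch(q(branch(b,7,zero),V),b,q(Q,Q)) = branch(X,b,Y2).
Decompose branch/3: V = q(empty,7),  branch(empty,7,empty) = Y,  b = b.
Bind V := q(empty,7); substituting into the one remaining equation that mentions V gives: branch(q(branch(b,7,zero),q(empty,7)),b,q(Q,Q)) = branch(X,b,Y2).
Bind Y := branch(empty,7,empty); no other remaining equation mentions Y.
Delete trivial equation b = b.
Decompose branch/3: Q = q(zero,branch(empty,7,b)),  N = branch(b,b,empty),  U = q(X,b).
Bind Q := q(zero,branch(empty,7,b)); substituting into the one remaining equation that mentions Q gives: branch(q(branch(b,7,zero),q(empty,7)),b,q(q(zero,branch(empty,7,b)),q(zero,branch(empty,7,b)))) = branch(X,b,Y2).
Bind N := branch(b,b,empty); no other remaining equation mentions N.
Bind U := q(X,b); no other remaining equation mentions U.
Decompose branch/3: q(branch(b,7,zero),q(empty,7)) = X,  b = b,  q(q(zero,branch(empty,7,b)),q(zero,branch(empty,7,b))) = Y2.
Bind X := q(branch(b,7,zero),q(empty,7)); no other remaining equation mentions X. Substituting into the earlier binding gives U := q(q(branch(b,7,zero),q(empty,7)),b).
Delete trivial equation b = b.
Bind Y2 := q(q(zero,branch(empty,7,b)),q(zero,branch(empty,7,b))).
No equations remain and no clash or occurs-check failure arose, so a unifier exists.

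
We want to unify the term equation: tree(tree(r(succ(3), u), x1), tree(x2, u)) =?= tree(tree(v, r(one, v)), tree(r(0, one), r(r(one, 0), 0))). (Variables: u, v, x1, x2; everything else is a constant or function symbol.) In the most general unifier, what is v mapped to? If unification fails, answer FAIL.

r(succ(3), r(r(one, 0), 0))

Decompose tree/2: tree(r(succ(3), u), x1) =?= tree(v, r(one, v)),  tree(x2, u) =?= tree(r(0, one), r(r(one, 0), 0)).
Decompose tree/2: r(succ(3), u) =?= v,  x1 =?= r(one, v).
Bind v := r(succ(3), u); substituting into the one remaining equation that mentions v gives: x1 =?= r(one, r(succ(3), u)).
Bind x1 := r(one, r(succ(3), u)); no other remaining equation mentions x1.
Decompose tree/2: x2 =?= r(0, one),  u =?= r(r(one, 0), 0).
Bind x2 := r(0, one); no other remaining equation mentions x2.
Bind u := r(r(one, 0), 0). Substituting into the earlier bindings gives v := r(succ(3), r(r(one, 0), 0)), x1 := r(one, r(succ(3), r(r(one, 0), 0))).
MGU = { v -> r(succ(3), r(r(one, 0), 0)), x1 -> r(one, r(succ(3), r(r(one, 0), 0))), x2 -> r(0, one), u -> r(r(one, 0), 0) }, so v -> r(succ(3), r(r(one, 0), 0)).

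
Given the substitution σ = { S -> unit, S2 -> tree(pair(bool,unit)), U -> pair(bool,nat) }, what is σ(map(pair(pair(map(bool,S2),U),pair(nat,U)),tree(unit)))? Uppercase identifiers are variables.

map(pair(pair(map(bool,tree(pair(bool,unit))),pair(bool,nat)),pair(nat,pair(bool,nat))),tree(unit))

Replace each occurrence of S2 with tree(pair(bool,unit)).
Replace each occurrence of U with pair(bool,nat).
Result: map(pair(pair(map(bool,tree(pair(bool,unit))),pair(bool,nat)),pair(nat,pair(bool,nat))),tree(unit)).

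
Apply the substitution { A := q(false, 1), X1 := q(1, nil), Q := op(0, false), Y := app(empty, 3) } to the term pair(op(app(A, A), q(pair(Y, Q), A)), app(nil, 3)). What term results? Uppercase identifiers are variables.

Replace each occurrence of A with q(false, 1).
Replace each occurrence of Q with op(0, false).
Replace each occurrence of Y with app(empty, 3).
Result: pair(op(app(q(false, 1), q(false, 1)), q(pair(app(empty, 3), op(0, false)), q(false, 1))), app(nil, 3)).

pair(op(app(q(false, 1), q(false, 1)), q(pair(app(empty, 3), op(0, false)), q(false, 1))), app(nil, 3))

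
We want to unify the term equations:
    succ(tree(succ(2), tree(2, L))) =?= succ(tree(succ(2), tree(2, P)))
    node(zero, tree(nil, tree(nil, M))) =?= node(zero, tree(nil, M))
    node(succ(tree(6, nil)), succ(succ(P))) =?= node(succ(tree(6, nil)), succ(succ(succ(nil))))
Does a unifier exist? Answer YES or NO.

NO

Decompose succ/1: tree(succ(2), tree(2, L)) =?= tree(succ(2), tree(2, P)).
Decompose tree/2: succ(2) =?= succ(2),  tree(2, L) =?= tree(2, P).
Delete trivial equation succ(2) =?= succ(2).
Decompose tree/2: 2 =?= 2,  L =?= P.
Delete trivial equation 2 =?= 2.
Bind L := P; no other remaining equation mentions L.
Decompose node/2: zero =?= zero,  tree(nil, tree(nil, M)) =?= tree(nil, M).
Delete trivial equation zero =?= zero.
Decompose tree/2: nil =?= nil,  tree(nil, M) =?= M.
Delete trivial equation nil =?= nil.
Occurs check fails: M occurs in tree(nil, M); the equation M =?= tree(nil, M) has no finite solution.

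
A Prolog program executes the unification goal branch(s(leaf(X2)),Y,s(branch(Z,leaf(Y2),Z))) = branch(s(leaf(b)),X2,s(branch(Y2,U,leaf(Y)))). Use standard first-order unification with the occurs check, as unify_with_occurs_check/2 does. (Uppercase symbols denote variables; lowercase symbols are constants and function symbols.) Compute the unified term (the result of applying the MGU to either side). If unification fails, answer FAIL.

Decompose branch/3: s(leaf(X2)) = s(leaf(b)),  Y = X2,  s(branch(Z,leaf(Y2),Z)) = s(branch(Y2,U,leaf(Y))).
Decompose s/1: leaf(X2) = leaf(b).
Decompose leaf/1: X2 = b.
Bind X2 := b; substituting into the one remaining equation that mentions X2 gives: Y = b.
Bind Y := b; substituting into the remaining equation gives: s(branch(Z,leaf(Y2),Z)) = s(branch(Y2,U,leaf(b))).
Decompose s/1: branch(Z,leaf(Y2),Z) = branch(Y2,U,leaf(b)).
Decompose branch/3: Z = Y2,  leaf(Y2) = U,  Z = leaf(b).
Bind Z := Y2; substituting into the one remaining equation that mentions Z gives: Y2 = leaf(b).
Bind U := leaf(Y2); no other remaining equation mentions U.
Bind Y2 := leaf(b). Substituting into the earlier bindings gives Z := leaf(b), U := leaf(leaf(b)).
Applying the MGU to either side gives branch(s(leaf(b)),b,s(branch(leaf(b),leaf(leaf(b)),leaf(b)))).

branch(s(leaf(b)),b,s(branch(leaf(b),leaf(leaf(b)),leaf(b))))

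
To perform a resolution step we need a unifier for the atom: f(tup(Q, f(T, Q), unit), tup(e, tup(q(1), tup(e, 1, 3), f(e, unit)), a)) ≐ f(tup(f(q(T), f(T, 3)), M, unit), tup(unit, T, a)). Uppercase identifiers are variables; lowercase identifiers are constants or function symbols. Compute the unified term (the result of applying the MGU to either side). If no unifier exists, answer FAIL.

Decompose f/2: tup(Q, f(T, Q), unit) ≐ tup(f(q(T), f(T, 3)), M, unit),  tup(e, tup(q(1), tup(e, 1, 3), f(e, unit)), a) ≐ tup(unit, T, a).
Decompose tup/3: Q ≐ f(q(T), f(T, 3)),  f(T, Q) ≐ M,  unit ≐ unit.
Bind Q := f(q(T), f(T, 3)); substituting into the one remaining equation that mentions Q gives: f(T, f(q(T), f(T, 3))) ≐ M.
Bind M := f(T, f(q(T), f(T, 3))); no other remaining equation mentions M.
Delete trivial equation unit ≐ unit.
Decompose tup/3: e ≐ unit,  tup(q(1), tup(e, 1, 3), f(e, unit)) ≐ T,  a ≐ a.
Clash: constants e and unit differ; no unifier exists.

FAIL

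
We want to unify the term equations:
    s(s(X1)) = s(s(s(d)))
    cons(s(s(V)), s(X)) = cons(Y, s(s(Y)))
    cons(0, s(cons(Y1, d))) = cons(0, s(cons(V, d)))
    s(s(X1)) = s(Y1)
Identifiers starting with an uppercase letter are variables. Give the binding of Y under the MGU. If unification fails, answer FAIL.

Decompose s/1: s(X1) = s(s(d)).
Decompose s/1: X1 = s(d).
Bind X1 := s(d); substituting into the one remaining equation that mentions X1 gives: s(s(s(d))) = s(Y1).
Decompose cons/2: s(s(V)) = Y,  s(X) = s(s(Y)).
Bind Y := s(s(V)); substituting into the one remaining equation that mentions Y gives: s(X) = s(s(s(s(V)))).
Decompose s/1: X = s(s(s(V))).
Bind X := s(s(s(V))); no other remaining equation mentions X.
Decompose cons/2: 0 = 0,  s(cons(Y1, d)) = s(cons(V, d)).
Delete trivial equation 0 = 0.
Decompose s/1: cons(Y1, d) = cons(V, d).
Decompose cons/2: Y1 = V,  d = d.
Bind Y1 := V; substituting into the one remaining equation that mentions Y1 gives: s(s(s(d))) = s(V).
Delete trivial equation d = d.
Decompose s/1: s(s(d)) = V.
Bind V := s(s(d)). Substituting into the earlier bindings gives Y := s(s(s(s(d)))), X := s(s(s(s(s(d))))), Y1 := s(s(d)).
MGU = { X1 -> s(d), Y -> s(s(s(s(d)))), X -> s(s(s(s(s(d))))), Y1 -> s(s(d)), V -> s(s(d)) }, so Y -> s(s(s(s(d)))).

s(s(s(s(d))))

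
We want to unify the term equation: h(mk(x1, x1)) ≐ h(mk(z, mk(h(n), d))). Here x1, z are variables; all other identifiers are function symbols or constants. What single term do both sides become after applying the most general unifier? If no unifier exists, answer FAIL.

h(mk(mk(h(n), d), mk(h(n), d)))

Decompose h/1: mk(x1, x1) ≐ mk(z, mk(h(n), d)).
Decompose mk/2: x1 ≐ z,  x1 ≐ mk(h(n), d).
Bind x1 := z; substituting into the remaining equation gives: z ≐ mk(h(n), d).
Bind z := mk(h(n), d). Substituting into the earlier binding gives x1 := mk(h(n), d).
Applying the MGU to either side gives h(mk(mk(h(n), d), mk(h(n), d))).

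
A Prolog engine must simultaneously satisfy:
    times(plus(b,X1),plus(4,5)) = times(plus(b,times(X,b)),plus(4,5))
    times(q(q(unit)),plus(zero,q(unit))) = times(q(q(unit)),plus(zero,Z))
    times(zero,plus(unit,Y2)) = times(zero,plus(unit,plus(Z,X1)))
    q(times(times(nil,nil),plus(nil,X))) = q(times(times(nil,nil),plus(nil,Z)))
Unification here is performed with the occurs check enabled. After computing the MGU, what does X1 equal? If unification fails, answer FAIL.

Decompose times/2: plus(b,X1) = plus(b,times(X,b)),  plus(4,5) = plus(4,5).
Decompose plus/2: b = b,  X1 = times(X,b).
Delete trivial equation b = b.
Bind X1 := times(X,b); substituting into the one remaining equation that mentions X1 gives: times(zero,plus(unit,Y2)) = times(zero,plus(unit,plus(Z,times(X,b)))).
Delete trivial equation plus(4,5) = plus(4,5).
Decompose times/2: q(q(unit)) = q(q(unit)),  plus(zero,q(unit)) = plus(zero,Z).
Delete trivial equation q(q(unit)) = q(q(unit)).
Decompose plus/2: zero = zero,  q(unit) = Z.
Delete trivial equation zero = zero.
Bind Z := q(unit); substituting into the remaining equations gives: times(zero,plus(unit,Y2)) = times(zero,plus(unit,plus(q(unit),times(X,b)))),  q(times(times(nil,nil),plus(nil,X))) = q(times(times(nil,nil),plus(nil,q(unit)))).
Decompose times/2: zero = zero,  plus(unit,Y2) = plus(unit,plus(q(unit),times(X,b))).
Delete trivial equation zero = zero.
Decompose plus/2: unit = unit,  Y2 = plus(q(unit),times(X,b)).
Delete trivial equation unit = unit.
Bind Y2 := plus(q(unit),times(X,b)); no other remaining equation mentions Y2.
Decompose q/1: times(times(nil,nil),plus(nil,X)) = times(times(nil,nil),plus(nil,q(unit))).
Decompose times/2: times(nil,nil) = times(nil,nil),  plus(nil,X) = plus(nil,q(unit)).
Delete trivial equation times(nil,nil) = times(nil,nil).
Decompose plus/2: nil = nil,  X = q(unit).
Delete trivial equation nil = nil.
Bind X := q(unit). Substituting into the earlier bindings gives X1 := times(q(unit),b), Y2 := plus(q(unit),times(q(unit),b)).
MGU = { X1 ↦ times(q(unit),b), Z ↦ q(unit), Y2 ↦ plus(q(unit),times(q(unit),b)), X ↦ q(unit) }, so X1 ↦ times(q(unit),b).

times(q(unit),b)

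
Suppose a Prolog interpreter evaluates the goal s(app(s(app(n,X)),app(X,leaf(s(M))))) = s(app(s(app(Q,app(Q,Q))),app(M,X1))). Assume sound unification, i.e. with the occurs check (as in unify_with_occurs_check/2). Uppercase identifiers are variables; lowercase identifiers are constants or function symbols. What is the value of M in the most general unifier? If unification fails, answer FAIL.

app(n,n)

Decompose s/1: app(s(app(n,X)),app(X,leaf(s(M)))) = app(s(app(Q,app(Q,Q))),app(M,X1)).
Decompose app/2: s(app(n,X)) = s(app(Q,app(Q,Q))),  app(X,leaf(s(M))) = app(M,X1).
Decompose s/1: app(n,X) = app(Q,app(Q,Q)).
Decompose app/2: n = Q,  X = app(Q,Q).
Bind Q := n; substituting into the one remaining equation that mentions Q gives: X = app(n,n).
Bind X := app(n,n); substituting into the remaining equation gives: app(app(n,n),leaf(s(M))) = app(M,X1).
Decompose app/2: app(n,n) = M,  leaf(s(M)) = X1.
Bind M := app(n,n); substituting into the remaining equation gives: leaf(s(app(n,n))) = X1.
Bind X1 := leaf(s(app(n,n))).
MGU = { Q -> n, X -> app(n,n), M -> app(n,n), X1 -> leaf(s(app(n,n))) }, so M -> app(n,n).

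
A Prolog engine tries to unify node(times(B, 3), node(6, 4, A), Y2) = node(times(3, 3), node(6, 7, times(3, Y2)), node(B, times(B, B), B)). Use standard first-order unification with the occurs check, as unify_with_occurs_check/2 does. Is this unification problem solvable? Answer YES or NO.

Decompose node/3: times(B, 3) = times(3, 3),  node(6, 4, A) = node(6, 7, times(3, Y2)),  Y2 = node(B, times(B, B), B).
Decompose times/2: B = 3,  3 = 3.
Bind B := 3; substituting into the one remaining equation that mentions B gives: Y2 = node(3, times(3, 3), 3).
Delete trivial equation 3 = 3.
Decompose node/3: 6 = 6,  4 = 7,  A = times(3, Y2).
Delete trivial equation 6 = 6.
Clash: constants 4 and 7 differ; no unifier exists.

NO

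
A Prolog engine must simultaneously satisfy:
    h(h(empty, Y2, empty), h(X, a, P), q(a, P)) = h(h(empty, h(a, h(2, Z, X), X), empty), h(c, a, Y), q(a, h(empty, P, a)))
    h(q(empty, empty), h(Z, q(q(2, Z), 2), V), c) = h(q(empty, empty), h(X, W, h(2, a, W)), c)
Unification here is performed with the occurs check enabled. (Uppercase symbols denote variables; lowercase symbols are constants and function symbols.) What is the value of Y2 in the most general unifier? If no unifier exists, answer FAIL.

Decompose h/3: h(empty, Y2, empty) = h(empty, h(a, h(2, Z, X), X), empty),  h(X, a, P) = h(c, a, Y),  q(a, P) = q(a, h(empty, P, a)).
Decompose h/3: empty = empty,  Y2 = h(a, h(2, Z, X), X),  empty = empty.
Delete trivial equation empty = empty.
Bind Y2 := h(a, h(2, Z, X), X); no other remaining equation mentions Y2.
Delete trivial equation empty = empty.
Decompose h/3: X = c,  a = a,  P = Y.
Bind X := c; substituting into the one remaining equation that mentions X gives: h(q(empty, empty), h(Z, q(q(2, Z), 2), V), c) = h(q(empty, empty), h(c, W, h(2, a, W)), c). Substituting into the earlier binding gives Y2 := h(a, h(2, Z, c), c).
Delete trivial equation a = a.
Bind P := Y; substituting into the one remaining equation that mentions P gives: q(a, Y) = q(a, h(empty, Y, a)).
Decompose q/2: a = a,  Y = h(empty, Y, a).
Delete trivial equation a = a.
Occurs check fails: Y occurs in h(empty, Y, a); the equation Y = h(empty, Y, a) has no finite solution.

FAIL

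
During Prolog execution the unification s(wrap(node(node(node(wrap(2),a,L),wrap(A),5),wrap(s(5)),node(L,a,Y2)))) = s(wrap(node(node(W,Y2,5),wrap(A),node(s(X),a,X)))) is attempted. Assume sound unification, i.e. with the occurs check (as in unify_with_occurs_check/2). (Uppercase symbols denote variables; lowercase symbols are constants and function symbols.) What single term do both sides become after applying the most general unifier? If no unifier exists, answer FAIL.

s(wrap(node(node(node(wrap(2),a,s(wrap(s(5)))),wrap(s(5)),5),wrap(s(5)),node(s(wrap(s(5))),a,wrap(s(5))))))

Decompose s/1: wrap(node(node(node(wrap(2),a,L),wrap(A),5),wrap(s(5)),node(L,a,Y2))) = wrap(node(node(W,Y2,5),wrap(A),node(s(X),a,X))).
Decompose wrap/1: node(node(node(wrap(2),a,L),wrap(A),5),wrap(s(5)),node(L,a,Y2)) = node(node(W,Y2,5),wrap(A),node(s(X),a,X)).
Decompose node/3: node(node(wrap(2),a,L),wrap(A),5) = node(W,Y2,5),  wrap(s(5)) = wrap(A),  node(L,a,Y2) = node(s(X),a,X).
Decompose node/3: node(wrap(2),a,L) = W,  wrap(A) = Y2,  5 = 5.
Bind W := node(wrap(2),a,L); no other remaining equation mentions W.
Bind Y2 := wrap(A); substituting into the one remaining equation that mentions Y2 gives: node(L,a,wrap(A)) = node(s(X),a,X).
Delete trivial equation 5 = 5.
Decompose wrap/1: s(5) = A.
Bind A := s(5); substituting into the remaining equation gives: node(L,a,wrap(s(5))) = node(s(X),a,X). Substituting into the earlier binding gives Y2 := wrap(s(5)).
Decompose node/3: L = s(X),  a = a,  wrap(s(5)) = X.
Bind L := s(X); no other remaining equation mentions L. Substituting into the earlier binding gives W := node(wrap(2),a,s(X)).
Delete trivial equation a = a.
Bind X := wrap(s(5)). Substituting into the earlier bindings gives W := node(wrap(2),a,s(wrap(s(5)))), L := s(wrap(s(5))).
Applying the MGU to either side gives s(wrap(node(node(node(wrap(2),a,s(wrap(s(5)))),wrap(s(5)),5),wrap(s(5)),node(s(wrap(s(5))),a,wrap(s(5)))))).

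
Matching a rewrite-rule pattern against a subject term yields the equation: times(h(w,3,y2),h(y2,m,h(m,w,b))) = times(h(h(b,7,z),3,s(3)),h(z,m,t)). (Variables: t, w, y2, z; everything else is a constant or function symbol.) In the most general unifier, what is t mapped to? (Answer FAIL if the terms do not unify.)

h(m,h(b,7,s(3)),b)

Decompose times/2: h(w,3,y2) = h(h(b,7,z),3,s(3)),  h(y2,m,h(m,w,b)) = h(z,m,t).
Decompose h/3: w = h(b,7,z),  3 = 3,  y2 = s(3).
Bind w := h(b,7,z); substituting into the one remaining equation that mentions w gives: h(y2,m,h(m,h(b,7,z),b)) = h(z,m,t).
Delete trivial equation 3 = 3.
Bind y2 := s(3); substituting into the remaining equation gives: h(s(3),m,h(m,h(b,7,z),b)) = h(z,m,t).
Decompose h/3: s(3) = z,  m = m,  h(m,h(b,7,z),b) = t.
Bind z := s(3); substituting into the one remaining equation that mentions z gives: h(m,h(b,7,s(3)),b) = t. Substituting into the earlier binding gives w := h(b,7,s(3)).
Delete trivial equation m = m.
Bind t := h(m,h(b,7,s(3)),b).
MGU = { w -> h(b,7,s(3)), y2 -> s(3), z -> s(3), t -> h(m,h(b,7,s(3)),b) }, so t -> h(m,h(b,7,s(3)),b).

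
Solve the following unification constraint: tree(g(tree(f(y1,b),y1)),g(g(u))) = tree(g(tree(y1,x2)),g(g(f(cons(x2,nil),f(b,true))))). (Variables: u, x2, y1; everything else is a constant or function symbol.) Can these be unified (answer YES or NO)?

Decompose tree/2: g(tree(f(y1,b),y1)) = g(tree(y1,x2)),  g(g(u)) = g(g(f(cons(x2,nil),f(b,true)))).
Decompose g/1: tree(f(y1,b),y1) = tree(y1,x2).
Decompose tree/2: f(y1,b) = y1,  y1 = x2.
Occurs check fails: y1 occurs in f(y1,b); the equation y1 = f(y1,b) has no finite solution.

NO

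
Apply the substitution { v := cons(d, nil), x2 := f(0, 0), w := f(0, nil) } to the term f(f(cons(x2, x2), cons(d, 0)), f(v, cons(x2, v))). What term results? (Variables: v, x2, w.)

f(f(cons(f(0, 0), f(0, 0)), cons(d, 0)), f(cons(d, nil), cons(f(0, 0), cons(d, nil))))

Replace each occurrence of v with cons(d, nil).
Replace each occurrence of x2 with f(0, 0).
Result: f(f(cons(f(0, 0), f(0, 0)), cons(d, 0)), f(cons(d, nil), cons(f(0, 0), cons(d, nil)))).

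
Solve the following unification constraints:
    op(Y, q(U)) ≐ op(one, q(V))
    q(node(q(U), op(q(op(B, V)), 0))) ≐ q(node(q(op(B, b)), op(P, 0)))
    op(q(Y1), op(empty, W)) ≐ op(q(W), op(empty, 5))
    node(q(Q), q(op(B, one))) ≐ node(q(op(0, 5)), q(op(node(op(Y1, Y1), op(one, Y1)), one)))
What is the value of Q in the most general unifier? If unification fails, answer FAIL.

Decompose op/2: Y ≐ one,  q(U) ≐ q(V).
Bind Y := one; no other remaining equation mentions Y.
Decompose q/1: U ≐ V.
Bind U := V; substituting into the one remaining equation that mentions U gives: q(node(q(V), op(q(op(B, V)), 0))) ≐ q(node(q(op(B, b)), op(P, 0))).
Decompose q/1: node(q(V), op(q(op(B, V)), 0)) ≐ node(q(op(B, b)), op(P, 0)).
Decompose node/2: q(V) ≐ q(op(B, b)),  op(q(op(B, V)), 0) ≐ op(P, 0).
Decompose q/1: V ≐ op(B, b).
Bind V := op(B, b); substituting into the one remaining equation that mentions V gives: op(q(op(B, op(B, b))), 0) ≐ op(P, 0). Substituting into the earlier binding gives U := op(B, b).
Decompose op/2: q(op(B, op(B, b))) ≐ P,  0 ≐ 0.
Bind P := q(op(B, op(B, b))); no other remaining equation mentions P.
Delete trivial equation 0 ≐ 0.
Decompose op/2: q(Y1) ≐ q(W),  op(empty, W) ≐ op(empty, 5).
Decompose q/1: Y1 ≐ W.
Bind Y1 := W; substituting into the one remaining equation that mentions Y1 gives: node(q(Q), q(op(B, one))) ≐ node(q(op(0, 5)), q(op(node(op(W, W), op(one, W)), one))).
Decompose op/2: empty ≐ empty,  W ≐ 5.
Delete trivial equation empty ≐ empty.
Bind W := 5; substituting into the remaining equation gives: node(q(Q), q(op(B, one))) ≐ node(q(op(0, 5)), q(op(node(op(5, 5), op(one, 5)), one))). Substituting into the earlier binding gives Y1 := 5.
Decompose node/2: q(Q) ≐ q(op(0, 5)),  q(op(B, one)) ≐ q(op(node(op(5, 5), op(one, 5)), one)).
Decompose q/1: Q ≐ op(0, 5).
Bind Q := op(0, 5); no other remaining equation mentions Q.
Decompose q/1: op(B, one) ≐ op(node(op(5, 5), op(one, 5)), one).
Decompose op/2: B ≐ node(op(5, 5), op(one, 5)),  one ≐ one.
Bind B := node(op(5, 5), op(one, 5)); no other remaining equation mentions B. Substituting into the earlier bindings gives U := op(node(op(5, 5), op(one, 5)), b), V := op(node(op(5, 5), op(one, 5)), b), P := q(op(node(op(5, 5), op(one, 5)), op(node(op(5, 5), op(one, 5)), b))).
Delete trivial equation one ≐ one.
MGU = { Y := one, U := op(node(op(5, 5), op(one, 5)), b), V := op(node(op(5, 5), op(one, 5)), b), P := q(op(node(op(5, 5), op(one, 5)), op(node(op(5, 5), op(one, 5)), b))), Y1 := 5, W := 5, Q := op(0, 5), B := node(op(5, 5), op(one, 5)) }, so Q := op(0, 5).

op(0, 5)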